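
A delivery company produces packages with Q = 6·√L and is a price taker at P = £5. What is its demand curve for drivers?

L(w) = 225/w²

MP_L = (1/2)·6·L^(-1/2) = 3·L^(-1/2).
Setting P·MP_L = w: 15·L^(-1/2) = w.
Solving for L: L^(-1/2) = w/15, so L = (15/w)^(2).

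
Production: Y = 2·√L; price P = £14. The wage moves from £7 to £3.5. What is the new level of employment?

L* = 16

From P·MP_L = w with MP_L = L^(-1/2), the labor demand is L(w) = (14/w)^(2).
At w = 7: L = 4. At w = 3.5: L = 16.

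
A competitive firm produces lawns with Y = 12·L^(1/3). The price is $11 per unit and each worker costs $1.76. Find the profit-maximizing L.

L* = 125

MP_L = (1/3)·12·L^(-2/3) = 4·L^(-2/3).
Profit maximization for a price taker requires P·MP_L = w: 11·4·L^(-2/3) = 1.76.
So L^(-2/3) = 0.04, which gives L = 125.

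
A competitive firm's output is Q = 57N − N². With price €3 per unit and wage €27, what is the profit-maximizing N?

The marginal product of N is MP_N = 57 − 2N.
A price-taking firm hires until the value of the marginal product equals the wage: P·MP_N = w, so 3·(57 − 2N) = 27.
Then 57 − 2N = 9, giving N = 24.

N* = 24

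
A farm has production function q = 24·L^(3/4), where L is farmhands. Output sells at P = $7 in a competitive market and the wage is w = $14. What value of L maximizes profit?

L* = 6561

MP_L = (3/4)·24·L^(-1/4) = 18·L^(-1/4).
Profit maximization for a price taker requires P·MP_L = w: 7·18·L^(-1/4) = 14.
So L^(-1/4) = 1/9, which gives L = 6561.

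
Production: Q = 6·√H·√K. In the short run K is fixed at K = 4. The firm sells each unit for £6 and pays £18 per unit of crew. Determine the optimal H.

With K = 4, MP_H = (1/2)·6·H^(-1/2)·4^(1/2) = 6·H^(-1/2).
Profit maximization for a price taker requires P·MP_H = w: 6·6·H^(-1/2) = 18.
So H^(-1/2) = 0.5, which gives H = 4.

H* = 4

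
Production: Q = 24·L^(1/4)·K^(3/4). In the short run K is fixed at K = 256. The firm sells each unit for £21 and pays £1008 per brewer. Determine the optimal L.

L* = 16

With K = 256, MP_L = (1/4)·24·L^(-3/4)·256^(3/4) = 384·L^(-3/4).
Profit maximization for a price taker requires P·MP_L = w: 21·384·L^(-3/4) = 1008.
So L^(-3/4) = 0.125, which gives L = 16.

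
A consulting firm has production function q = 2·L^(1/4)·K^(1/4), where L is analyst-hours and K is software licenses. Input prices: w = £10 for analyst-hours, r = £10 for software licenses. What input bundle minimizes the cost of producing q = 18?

L* = 81, K* = 81

Cost minimization requires the marginal rate of technical substitution to equal the input-price ratio: MP_L/MP_K = w/r.
Here MP_L/MP_K = (1/4)·(K/L)/(1/4) = (K/L). Setting this equal to 10/10 = 1 gives K = L.
Substituting into q = 18: 2·L^(1/4)·(L)^(1/4) = 18.
Solving, L = 81 and K = 81.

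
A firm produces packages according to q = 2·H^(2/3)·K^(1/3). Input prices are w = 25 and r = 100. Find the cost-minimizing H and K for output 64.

H* = 64, K* = 8

Cost minimization requires the marginal rate of technical substitution to equal the input-price ratio: MP_H/MP_K = w/r.
Here MP_H/MP_K = (2/3)·(K/H)/(1/3) = 2·(K/H). Setting this equal to 25/100 = 0.25 gives K = 0.125H.
Substituting into q = 64: 2·H^(2/3)·(0.125H)^(1/3) = 64.
Solving, H = 64 and K = 8.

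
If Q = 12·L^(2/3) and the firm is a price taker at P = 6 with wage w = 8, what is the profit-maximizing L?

MP_L = (2/3)·12·L^(-1/3) = 8·L^(-1/3).
Profit maximization for a price taker requires P·MP_L = w: 6·8·L^(-1/3) = 8.
So L^(-1/3) = 1/6, which gives L = 216.

L* = 216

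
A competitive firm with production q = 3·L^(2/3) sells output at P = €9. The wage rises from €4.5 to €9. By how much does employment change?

ΔL = -56

From P·MP_L = w with MP_L = 2·L^(-1/3), the labor demand is L(w) = (18/w)^(3).
At w = 4.5: L = 64. At w = 9: L = 8.
ΔL = 8 − 64 = -56.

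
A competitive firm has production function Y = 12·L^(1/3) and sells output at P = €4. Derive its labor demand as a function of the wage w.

MP_L = (1/3)·12·L^(-2/3) = 4·L^(-2/3).
Setting P·MP_L = w: 16·L^(-2/3) = w.
Solving for L: L^(-2/3) = w/16, so L = (16/w)^(3/2).

L(w) = (16/w)^(3/2)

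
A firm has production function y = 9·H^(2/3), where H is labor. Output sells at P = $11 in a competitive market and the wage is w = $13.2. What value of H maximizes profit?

MP_H = (2/3)·9·H^(-1/3) = 6·H^(-1/3).
Profit maximization for a price taker requires P·MP_H = w: 11·6·H^(-1/3) = 13.2.
So H^(-1/3) = 0.2, which gives H = 125.

H* = 125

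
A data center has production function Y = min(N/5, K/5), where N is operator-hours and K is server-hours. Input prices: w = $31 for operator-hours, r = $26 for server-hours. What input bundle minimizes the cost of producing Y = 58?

N* = 290, K* = 290

With a fixed-proportions technology, the cost-minimizing bundle uses no slack in either input: N/5 = K/5 = Y.
So N = 5·58 = 290 and K = 5·58 = 290.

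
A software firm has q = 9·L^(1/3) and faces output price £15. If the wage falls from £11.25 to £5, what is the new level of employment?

From P·MP_L = w with MP_L = 3·L^(-2/3), the labor demand is L(w) = (45/w)^(3/2).
At w = 11.25: L = 8. At w = 5: L = 27.

L* = 27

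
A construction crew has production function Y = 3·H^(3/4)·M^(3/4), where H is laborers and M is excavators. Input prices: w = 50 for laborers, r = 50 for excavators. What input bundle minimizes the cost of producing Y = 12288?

Cost minimization requires the marginal rate of technical substitution to equal the input-price ratio: MP_H/MP_M = w/r.
Here MP_H/MP_M = (3/4)·(M/H)/(3/4) = (M/H). Setting this equal to 50/50 = 1 gives M = H.
Substituting into Y = 12288: 3·H^(3/4)·(H)^(3/4) = 12288.
Solving, H = 256 and M = 256.

H* = 256, M* = 256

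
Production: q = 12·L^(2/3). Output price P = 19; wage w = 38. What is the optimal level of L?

MP_L = (2/3)·12·L^(-1/3) = 8·L^(-1/3).
Profit maximization for a price taker requires P·MP_L = w: 19·8·L^(-1/3) = 38.
So L^(-1/3) = 0.25, which gives L = 64.

L* = 64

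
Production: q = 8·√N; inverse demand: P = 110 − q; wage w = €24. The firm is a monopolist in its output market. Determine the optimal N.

N* = 25

Marginal revenue from the inverse demand is MR = 110 − 2q.
The marginal product is MP_N = 4·N^(-1/2).
A monopolist hires until marginal revenue product equals the wage: MR·MP_N = w.
At N, q = 8·√N. Substituting and solving: (110 − 16·√N)·4·N^(-1/2) = 24 gives N = 25.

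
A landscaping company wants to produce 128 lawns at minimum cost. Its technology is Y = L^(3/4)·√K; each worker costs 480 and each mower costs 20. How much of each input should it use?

Cost minimization requires the marginal rate of technical substitution to equal the input-price ratio: MP_L/MP_K = w/r.
Here MP_L/MP_K = (3/4)·(K/L)/(1/2) = 1.5·(K/L). Setting this equal to 480/20 = 24 gives K = 16L.
Substituting into Y = 128: L^(3/4)·(16L)^(1/2) = 128.
Solving, L = 16 and K = 256.

L* = 16, K* = 256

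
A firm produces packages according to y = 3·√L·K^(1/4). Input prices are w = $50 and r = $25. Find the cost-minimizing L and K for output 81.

Cost minimization requires the marginal rate of technical substitution to equal the input-price ratio: MP_L/MP_K = w/r.
Here MP_L/MP_K = (1/2)·(K/L)/(1/4) = 2·(K/L). Setting this equal to 50/25 = 2 gives K = L.
Substituting into y = 81: 3·L^(1/2)·(L)^(1/4) = 81.
Solving, L = 81 and K = 81.

L* = 81, K* = 81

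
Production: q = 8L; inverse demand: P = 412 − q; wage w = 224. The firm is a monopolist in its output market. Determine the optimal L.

Marginal revenue from the inverse demand is MR = 412 − 2q.
The marginal product is MP_L = 8.
A monopolist hires until marginal revenue product equals the wage: MR·MP_L = w.
(412 − 16L)·8 = 224, so L = 24.

L* = 24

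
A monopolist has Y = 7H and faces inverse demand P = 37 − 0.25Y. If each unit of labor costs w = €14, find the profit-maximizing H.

H* = 10

Marginal revenue from the inverse demand is MR = 37 − 0.5Y.
The marginal product is MP_H = 7.
A monopolist hires until marginal revenue product equals the wage: MR·MP_H = w.
(37 − 3.5H)·7 = 14, so H = 10.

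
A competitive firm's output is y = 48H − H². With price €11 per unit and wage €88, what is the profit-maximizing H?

H* = 20

The marginal product of H is MP_H = 48 − 2H.
A price-taking firm hires until the value of the marginal product equals the wage: P·MP_H = w, so 11·(48 − 2H) = 88.
Then 48 − 2H = 8, giving H = 20.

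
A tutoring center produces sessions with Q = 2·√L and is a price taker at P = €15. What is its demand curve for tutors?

L(w) = 225/w²

MP_L = (1/2)·2·L^(-1/2) = L^(-1/2).
Setting P·MP_L = w: 15·L^(-1/2) = w.
Solving for L: L^(-1/2) = w/15, so L = (15/w)^(2).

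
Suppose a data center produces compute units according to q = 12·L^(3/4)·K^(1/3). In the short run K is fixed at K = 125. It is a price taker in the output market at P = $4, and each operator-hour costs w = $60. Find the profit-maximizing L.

With K = 125, MP_L = (3/4)·12·L^(-1/4)·125^(1/3) = 45·L^(-1/4).
Profit maximization for a price taker requires P·MP_L = w: 4·45·L^(-1/4) = 60.
So L^(-1/4) = 1/3, which gives L = 81.

L* = 81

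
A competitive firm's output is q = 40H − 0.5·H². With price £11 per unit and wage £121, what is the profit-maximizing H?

The marginal product of H is MP_H = 40 − H.
A price-taking firm hires until the value of the marginal product equals the wage: P·MP_H = w, so 11·(40 − H) = 121.
Then 40 − H = 11, giving H = 29.

H* = 29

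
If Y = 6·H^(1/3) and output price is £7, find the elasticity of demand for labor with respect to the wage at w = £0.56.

MP_H = (1/3)·6·H^(-2/3), so P·MP_H = w gives 14·H^(-2/3) = w.
Solving, H(w) = (14/w)^(3/2). This is a constant-elasticity form: H ∝ w^(−3/2), so ε = −3/2.

ε = -1.5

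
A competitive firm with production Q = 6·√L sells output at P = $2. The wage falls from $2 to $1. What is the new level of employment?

From P·MP_L = w with MP_L = 3·L^(-1/2), the labor demand is L(w) = (6/w)^(2).
At w = 2: L = 9. At w = 1: L = 36.

L* = 36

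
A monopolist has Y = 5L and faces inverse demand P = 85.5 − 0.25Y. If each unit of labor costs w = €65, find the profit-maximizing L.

Marginal revenue from the inverse demand is MR = 85.5 − 0.5Y.
The marginal product is MP_L = 5.
A monopolist hires until marginal revenue product equals the wage: MR·MP_L = w.
(85.5 − 2.5L)·5 = 65, so L = 29.

L* = 29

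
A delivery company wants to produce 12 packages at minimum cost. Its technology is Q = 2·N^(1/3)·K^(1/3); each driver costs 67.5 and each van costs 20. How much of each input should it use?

N* = 8, K* = 27

Cost minimization requires the marginal rate of technical substitution to equal the input-price ratio: MP_N/MP_K = w/r.
Here MP_N/MP_K = (1/3)·(K/N)/(1/3) = (K/N). Setting this equal to 67.5/20 = 3.375 gives K = 3.375N.
Substituting into Q = 12: 2·N^(1/3)·(3.375N)^(1/3) = 12.
Solving, N = 8 and K = 27.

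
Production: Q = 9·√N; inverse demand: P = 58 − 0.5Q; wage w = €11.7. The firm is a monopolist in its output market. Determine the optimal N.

N* = 25

Marginal revenue from the inverse demand is MR = 58 − Q.
The marginal product is MP_N = 4.5·N^(-1/2).
A monopolist hires until marginal revenue product equals the wage: MR·MP_N = w.
At N, Q = 9·√N. Substituting and solving: (58 − 9·√N)·4.5·N^(-1/2) = 11.7 gives N = 25.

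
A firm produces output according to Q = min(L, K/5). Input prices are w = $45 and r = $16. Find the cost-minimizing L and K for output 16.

With a fixed-proportions technology, the cost-minimizing bundle uses no slack in either input: L = K/5 = Q.
So L = 16 and K = 5·16 = 80.

L* = 16, K* = 80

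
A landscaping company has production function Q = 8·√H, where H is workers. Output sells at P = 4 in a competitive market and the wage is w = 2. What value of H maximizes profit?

H* = 64

MP_H = (1/2)·8·H^(-1/2) = 4·H^(-1/2).
Profit maximization for a price taker requires P·MP_H = w: 4·4·H^(-1/2) = 2.
So H^(-1/2) = 0.125, which gives H = 64.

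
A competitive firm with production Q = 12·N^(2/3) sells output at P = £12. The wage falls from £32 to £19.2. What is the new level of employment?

From P·MP_N = w with MP_N = 8·N^(-1/3), the labor demand is N(w) = (96/w)^(3).
At w = 32: N = 27. At w = 19.2: N = 125.

N* = 125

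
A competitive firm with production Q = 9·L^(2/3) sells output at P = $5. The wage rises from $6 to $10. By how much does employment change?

ΔL = -98

From P·MP_L = w with MP_L = 6·L^(-1/3), the labor demand is L(w) = (30/w)^(3).
At w = 6: L = 125. At w = 10: L = 27.
ΔL = 27 − 125 = -98.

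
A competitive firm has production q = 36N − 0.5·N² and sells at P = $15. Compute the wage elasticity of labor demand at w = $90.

ε = -0.2

From P·MP_N = w with MP_N = 36 − N, labor demand is N(w) = 36 − w/15.
dN/dw = −1/(15) = -1/15.
At w = 90, N = 30, so ε = (dN/dw)·(w/N) = (-1/15)·(90/30) = -0.2.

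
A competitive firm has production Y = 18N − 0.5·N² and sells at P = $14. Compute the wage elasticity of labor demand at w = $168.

From P·MP_N = w with MP_N = 18 − N, labor demand is N(w) = 18 − w/14.
dN/dw = −1/(14) = -1/14.
At w = 168, N = 6, so ε = (dN/dw)·(w/N) = (-1/14)·(168/6) = -2.

ε = -2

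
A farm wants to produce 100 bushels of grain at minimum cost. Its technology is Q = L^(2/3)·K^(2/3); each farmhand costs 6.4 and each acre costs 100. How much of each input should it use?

Cost minimization requires the marginal rate of technical substitution to equal the input-price ratio: MP_L/MP_K = w/r.
Here MP_L/MP_K = (2/3)·(K/L)/(2/3) = (K/L). Setting this equal to 6.4/100 = 0.064 gives K = 0.064L.
Substituting into Q = 100: L^(2/3)·(0.064L)^(2/3) = 100.
Solving, L = 125 and K = 8.

L* = 125, K* = 8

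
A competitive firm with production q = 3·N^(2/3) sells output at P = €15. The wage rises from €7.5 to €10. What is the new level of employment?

N* = 27

From P·MP_N = w with MP_N = 2·N^(-1/3), the labor demand is N(w) = (30/w)^(3).
At w = 7.5: N = 64. At w = 10: N = 27.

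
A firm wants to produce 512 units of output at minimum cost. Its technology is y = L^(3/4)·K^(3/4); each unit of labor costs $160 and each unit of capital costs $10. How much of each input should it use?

Cost minimization requires the marginal rate of technical substitution to equal the input-price ratio: MP_L/MP_K = w/r.
Here MP_L/MP_K = (3/4)·(K/L)/(3/4) = (K/L). Setting this equal to 160/10 = 16 gives K = 16L.
Substituting into y = 512: L^(3/4)·(16L)^(3/4) = 512.
Solving, L = 16 and K = 256.

L* = 16, K* = 256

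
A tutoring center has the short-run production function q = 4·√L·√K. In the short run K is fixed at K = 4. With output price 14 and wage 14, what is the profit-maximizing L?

With K = 4, MP_L = (1/2)·4·L^(-1/2)·4^(1/2) = 4·L^(-1/2).
Profit maximization for a price taker requires P·MP_L = w: 14·4·L^(-1/2) = 14.
So L^(-1/2) = 0.25, which gives L = 16.

L* = 16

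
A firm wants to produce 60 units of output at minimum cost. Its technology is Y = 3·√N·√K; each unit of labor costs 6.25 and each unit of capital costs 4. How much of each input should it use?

N* = 16, K* = 25

Cost minimization requires the marginal rate of technical substitution to equal the input-price ratio: MP_N/MP_K = w/r.
Here MP_N/MP_K = (1/2)·(K/N)/(1/2) = (K/N). Setting this equal to 6.25/4 = 1.5625 gives K = 1.5625N.
Substituting into Y = 60: 3·N^(1/2)·(1.5625N)^(1/2) = 60.
Solving, N = 16 and K = 25.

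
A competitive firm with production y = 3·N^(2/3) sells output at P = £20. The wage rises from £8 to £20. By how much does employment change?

ΔN = -117

From P·MP_N = w with MP_N = 2·N^(-1/3), the labor demand is N(w) = (40/w)^(3).
At w = 8: N = 125. At w = 20: N = 8.
ΔN = 8 − 125 = -117.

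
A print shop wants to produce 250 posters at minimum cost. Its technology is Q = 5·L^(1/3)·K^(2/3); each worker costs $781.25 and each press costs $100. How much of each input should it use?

Cost minimization requires the marginal rate of technical substitution to equal the input-price ratio: MP_L/MP_K = w/r.
Here MP_L/MP_K = (1/3)·(K/L)/(2/3) = 0.5·(K/L). Setting this equal to 781.25/100 = 7.8125 gives K = 15.625L.
Substituting into Q = 250: 5·L^(1/3)·(15.625L)^(2/3) = 250.
Solving, L = 8 and K = 125.

L* = 8, K* = 125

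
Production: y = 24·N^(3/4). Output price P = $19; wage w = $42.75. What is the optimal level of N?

N* = 4096

MP_N = (3/4)·24·N^(-1/4) = 18·N^(-1/4).
Profit maximization for a price taker requires P·MP_N = w: 19·18·N^(-1/4) = 42.75.
So N^(-1/4) = 0.125, which gives N = 4096.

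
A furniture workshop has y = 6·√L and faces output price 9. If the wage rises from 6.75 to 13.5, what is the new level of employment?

L* = 4

From P·MP_L = w with MP_L = 3·L^(-1/2), the labor demand is L(w) = (27/w)^(2).
At w = 6.75: L = 16. At w = 13.5: L = 4.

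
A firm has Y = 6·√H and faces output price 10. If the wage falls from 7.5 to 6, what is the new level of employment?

From P·MP_H = w with MP_H = 3·H^(-1/2), the labor demand is H(w) = (30/w)^(2).
At w = 7.5: H = 16. At w = 6: H = 25.

H* = 25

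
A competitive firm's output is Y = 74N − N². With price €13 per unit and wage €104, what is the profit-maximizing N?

The marginal product of N is MP_N = 74 − 2N.
A price-taking firm hires until the value of the marginal product equals the wage: P·MP_N = w, so 13·(74 − 2N) = 104.
Then 74 − 2N = 8, giving N = 33.

N* = 33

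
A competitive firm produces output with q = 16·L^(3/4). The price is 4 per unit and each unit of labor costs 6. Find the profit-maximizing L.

L* = 4096

MP_L = (3/4)·16·L^(-1/4) = 12·L^(-1/4).
Profit maximization for a price taker requires P·MP_L = w: 4·12·L^(-1/4) = 6.
So L^(-1/4) = 0.125, which gives L = 4096.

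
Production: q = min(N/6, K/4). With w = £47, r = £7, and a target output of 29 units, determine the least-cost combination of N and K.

N* = 174, K* = 116

With a fixed-proportions technology, the cost-minimizing bundle uses no slack in either input: N/6 = K/4 = q.
So N = 6·29 = 174 and K = 4·29 = 116.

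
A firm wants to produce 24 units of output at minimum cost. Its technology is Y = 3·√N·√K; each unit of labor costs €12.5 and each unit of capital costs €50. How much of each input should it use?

N* = 16, K* = 4

Cost minimization requires the marginal rate of technical substitution to equal the input-price ratio: MP_N/MP_K = w/r.
Here MP_N/MP_K = (1/2)·(K/N)/(1/2) = (K/N). Setting this equal to 12.5/50 = 0.25 gives K = 0.25N.
Substituting into Y = 24: 3·N^(1/2)·(0.25N)^(1/2) = 24.
Solving, N = 16 and K = 4.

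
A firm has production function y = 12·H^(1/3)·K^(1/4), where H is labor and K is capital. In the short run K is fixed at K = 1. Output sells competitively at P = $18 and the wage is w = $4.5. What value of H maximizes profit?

H* = 64

With K = 1, MP_H = (1/3)·12·H^(-2/3)·1^(1/4) = 4·H^(-2/3).
Profit maximization for a price taker requires P·MP_H = w: 18·4·H^(-2/3) = 4.5.
So H^(-2/3) = 0.0625, which gives H = 64.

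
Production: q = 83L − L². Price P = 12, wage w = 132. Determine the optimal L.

L* = 36

The marginal product of L is MP_L = 83 − 2L.
A price-taking firm hires until the value of the marginal product equals the wage: P·MP_L = w, so 12·(83 − 2L) = 132.
Then 83 − 2L = 11, giving L = 36.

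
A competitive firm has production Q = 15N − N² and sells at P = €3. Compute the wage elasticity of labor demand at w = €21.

From P·MP_N = w with MP_N = 15 − 2N, labor demand is N(w) = (15 − w/3)/2.
dN/dw = −1/(6) = -1/6.
At w = 21, N = 4, so ε = (dN/dw)·(w/N) = (-1/6)·(21/4) = -0.875.

ε = -0.875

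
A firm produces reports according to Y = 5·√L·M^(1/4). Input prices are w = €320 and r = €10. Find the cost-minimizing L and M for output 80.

Cost minimization requires the marginal rate of technical substitution to equal the input-price ratio: MP_L/MP_M = w/r.
Here MP_L/MP_M = (1/2)·(M/L)/(1/4) = 2·(M/L). Setting this equal to 320/10 = 32 gives M = 16L.
Substituting into Y = 80: 5·L^(1/2)·(16L)^(1/4) = 80.
Solving, L = 16 and M = 256.

L* = 16, M* = 256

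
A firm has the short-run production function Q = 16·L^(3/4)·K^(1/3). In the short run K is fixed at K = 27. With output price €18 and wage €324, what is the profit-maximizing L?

With K = 27, MP_L = (3/4)·16·L^(-1/4)·27^(1/3) = 36·L^(-1/4).
Profit maximization for a price taker requires P·MP_L = w: 18·36·L^(-1/4) = 324.
So L^(-1/4) = 0.5, which gives L = 16.

L* = 16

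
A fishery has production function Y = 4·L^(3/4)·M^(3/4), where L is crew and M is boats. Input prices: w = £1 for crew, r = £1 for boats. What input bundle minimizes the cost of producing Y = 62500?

L* = 625, M* = 625

Cost minimization requires the marginal rate of technical substitution to equal the input-price ratio: MP_L/MP_M = w/r.
Here MP_L/MP_M = (3/4)·(M/L)/(3/4) = (M/L). Setting this equal to 1/1 = 1 gives M = L.
Substituting into Y = 62500: 4·L^(3/4)·(L)^(3/4) = 62500.
Solving, L = 625 and M = 625.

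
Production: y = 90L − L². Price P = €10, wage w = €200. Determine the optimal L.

The marginal product of L is MP_L = 90 − 2L.
A price-taking firm hires until the value of the marginal product equals the wage: P·MP_L = w, so 10·(90 − 2L) = 200.
Then 90 − 2L = 20, giving L = 35.

L* = 35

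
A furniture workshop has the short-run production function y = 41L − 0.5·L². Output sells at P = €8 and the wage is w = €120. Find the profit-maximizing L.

The marginal product of L is MP_L = 41 − L.
A price-taking firm hires until the value of the marginal product equals the wage: P·MP_L = w, so 8·(41 − L) = 120.
Then 41 − L = 15, giving L = 26.

L* = 26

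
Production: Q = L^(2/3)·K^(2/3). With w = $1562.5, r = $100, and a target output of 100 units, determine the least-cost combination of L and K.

L* = 8, K* = 125

Cost minimization requires the marginal rate of technical substitution to equal the input-price ratio: MP_L/MP_K = w/r.
Here MP_L/MP_K = (2/3)·(K/L)/(2/3) = (K/L). Setting this equal to 1562.5/100 = 15.625 gives K = 15.625L.
Substituting into Q = 100: L^(2/3)·(15.625L)^(2/3) = 100.
Solving, L = 8 and K = 125.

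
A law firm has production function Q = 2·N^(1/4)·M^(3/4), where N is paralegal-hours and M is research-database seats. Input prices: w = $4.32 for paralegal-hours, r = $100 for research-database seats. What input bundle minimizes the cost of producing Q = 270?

N* = 625, M* = 81

Cost minimization requires the marginal rate of technical substitution to equal the input-price ratio: MP_N/MP_M = w/r.
Here MP_N/MP_M = (1/4)·(M/N)/(3/4) = (1/3)·(M/N). Setting this equal to 4.32/100 = 0.0432 gives M = 0.1296N.
Substituting into Q = 270: 2·N^(1/4)·(0.1296N)^(3/4) = 270.
Solving, N = 625 and M = 81.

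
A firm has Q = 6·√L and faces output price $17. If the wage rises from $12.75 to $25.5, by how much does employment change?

From P·MP_L = w with MP_L = 3·L^(-1/2), the labor demand is L(w) = (51/w)^(2).
At w = 12.75: L = 16. At w = 25.5: L = 4.
ΔL = 4 − 16 = -12.

ΔL = -12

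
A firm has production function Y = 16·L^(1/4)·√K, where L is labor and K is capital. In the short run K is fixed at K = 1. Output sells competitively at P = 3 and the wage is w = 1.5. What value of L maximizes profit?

With K = 1, MP_L = (1/4)·16·L^(-3/4)·1^(1/2) = 4·L^(-3/4).
Profit maximization for a price taker requires P·MP_L = w: 3·4·L^(-3/4) = 1.5.
So L^(-3/4) = 0.125, which gives L = 16.

L* = 16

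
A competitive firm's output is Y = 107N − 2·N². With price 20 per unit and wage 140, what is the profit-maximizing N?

N* = 25

The marginal product of N is MP_N = 107 − 4N.
A price-taking firm hires until the value of the marginal product equals the wage: P·MP_N = w, so 20·(107 − 4N) = 140.
Then 107 − 4N = 7, giving N = 25.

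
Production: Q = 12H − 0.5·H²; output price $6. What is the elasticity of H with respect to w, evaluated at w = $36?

ε = -1

From P·MP_H = w with MP_H = 12 − H, labor demand is H(w) = 12 − w/6.
dH/dw = −1/(6) = -1/6.
At w = 36, H = 6, so ε = (dH/dw)·(w/H) = (-1/6)·(36/6) = -1.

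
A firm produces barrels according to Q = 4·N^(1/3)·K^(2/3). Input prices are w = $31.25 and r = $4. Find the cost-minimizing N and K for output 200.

N* = 8, K* = 125

Cost minimization requires the marginal rate of technical substitution to equal the input-price ratio: MP_N/MP_K = w/r.
Here MP_N/MP_K = (1/3)·(K/N)/(2/3) = 0.5·(K/N). Setting this equal to 31.25/4 = 7.8125 gives K = 15.625N.
Substituting into Q = 200: 4·N^(1/3)·(15.625N)^(2/3) = 200.
Solving, N = 8 and K = 125.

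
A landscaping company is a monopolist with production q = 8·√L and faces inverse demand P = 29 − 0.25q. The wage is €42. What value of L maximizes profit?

L* = 4

Marginal revenue from the inverse demand is MR = 29 − 0.5q.
The marginal product is MP_L = 4·L^(-1/2).
A monopolist hires until marginal revenue product equals the wage: MR·MP_L = w.
At L, q = 8·√L. Substituting and solving: (29 − 4·√L)·4·L^(-1/2) = 42 gives L = 4.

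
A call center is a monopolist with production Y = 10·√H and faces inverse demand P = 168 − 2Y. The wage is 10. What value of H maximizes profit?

Marginal revenue from the inverse demand is MR = 168 − 4Y.
The marginal product is MP_H = 5·H^(-1/2).
A monopolist hires until marginal revenue product equals the wage: MR·MP_H = w.
At H, Y = 10·√H. Substituting and solving: (168 − 40·√H)·5·H^(-1/2) = 10 gives H = 16.

H* = 16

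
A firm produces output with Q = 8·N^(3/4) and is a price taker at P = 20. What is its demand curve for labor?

N(w) = (120/w)^(4)

MP_N = (3/4)·8·N^(-1/4) = 6·N^(-1/4).
Setting P·MP_N = w: 120·N^(-1/4) = w.
Solving for N: N^(-1/4) = w/120, so N = (120/w)^(4).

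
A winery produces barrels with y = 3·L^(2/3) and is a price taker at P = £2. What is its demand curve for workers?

L(w) = 64/w³

MP_L = (2/3)·3·L^(-1/3) = 2·L^(-1/3).
Setting P·MP_L = w: 4·L^(-1/3) = w.
Solving for L: L^(-1/3) = w/4, so L = (4/w)^(3).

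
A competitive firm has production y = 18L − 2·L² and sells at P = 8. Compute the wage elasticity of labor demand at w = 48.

From P·MP_L = w with MP_L = 18 − 4L, labor demand is L(w) = (18 − w/8)/4.
dL/dw = −1/(32) = -0.03125.
At w = 48, L = 3, so ε = (dL/dw)·(w/L) = (-0.03125)·(48/3) = -0.5.

ε = -0.5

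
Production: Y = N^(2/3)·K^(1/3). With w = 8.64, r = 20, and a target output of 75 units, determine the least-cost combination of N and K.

Cost minimization requires the marginal rate of technical substitution to equal the input-price ratio: MP_N/MP_K = w/r.
Here MP_N/MP_K = (2/3)·(K/N)/(1/3) = 2·(K/N). Setting this equal to 8.64/20 = 0.432 gives K = 0.216N.
Substituting into Y = 75: N^(2/3)·(0.216N)^(1/3) = 75.
Solving, N = 125 and K = 27.

N* = 125, K* = 27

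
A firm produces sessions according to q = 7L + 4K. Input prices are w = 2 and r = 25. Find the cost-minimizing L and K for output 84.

L* = 12, K* = 0

The inputs are perfect substitutes, so the firm uses whichever has the lower cost per unit of output.
Cost per unit of output via L is w/7 = 2/7; via K it is r/4 = 6.25. L is cheaper.
Producing q = 84 with L alone: L = 12, K = 0.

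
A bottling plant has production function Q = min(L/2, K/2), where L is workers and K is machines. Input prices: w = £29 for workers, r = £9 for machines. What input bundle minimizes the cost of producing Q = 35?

L* = 70, K* = 70

With a fixed-proportions technology, the cost-minimizing bundle uses no slack in either input: L/2 = K/2 = Q.
So L = 2·35 = 70 and K = 2·35 = 70.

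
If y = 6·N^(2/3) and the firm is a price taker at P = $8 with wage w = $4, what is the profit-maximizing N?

N* = 512

MP_N = (2/3)·6·N^(-1/3) = 4·N^(-1/3).
Profit maximization for a price taker requires P·MP_N = w: 8·4·N^(-1/3) = 4.
So N^(-1/3) = 0.125, which gives N = 512.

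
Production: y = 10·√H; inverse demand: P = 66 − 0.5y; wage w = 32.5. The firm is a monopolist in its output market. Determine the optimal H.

Marginal revenue from the inverse demand is MR = 66 − y.
The marginal product is MP_H = 5·H^(-1/2).
A monopolist hires until marginal revenue product equals the wage: MR·MP_H = w.
At H, y = 10·√H. Substituting and solving: (66 − 10·√H)·5·H^(-1/2) = 32.5 gives H = 16.

H* = 16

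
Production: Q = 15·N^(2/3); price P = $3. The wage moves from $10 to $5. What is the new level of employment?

From P·MP_N = w with MP_N = 10·N^(-1/3), the labor demand is N(w) = (30/w)^(3).
At w = 10: N = 27. At w = 5: N = 216.

N* = 216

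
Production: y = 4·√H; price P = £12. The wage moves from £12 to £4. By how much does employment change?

From P·MP_H = w with MP_H = 2·H^(-1/2), the labor demand is H(w) = (24/w)^(2).
At w = 12: H = 4. At w = 4: H = 36.
ΔH = 36 − 4 = 32.

ΔH = 32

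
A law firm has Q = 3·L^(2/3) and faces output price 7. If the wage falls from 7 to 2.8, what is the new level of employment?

From P·MP_L = w with MP_L = 2·L^(-1/3), the labor demand is L(w) = (14/w)^(3).
At w = 7: L = 8. At w = 2.8: L = 125.

L* = 125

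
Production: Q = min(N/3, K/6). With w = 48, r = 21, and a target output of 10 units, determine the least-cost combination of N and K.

N* = 30, K* = 60

With a fixed-proportions technology, the cost-minimizing bundle uses no slack in either input: N/3 = K/6 = Q.
So N = 3·10 = 30 and K = 6·10 = 60.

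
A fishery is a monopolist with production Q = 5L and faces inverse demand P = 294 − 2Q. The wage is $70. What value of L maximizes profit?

L* = 14

Marginal revenue from the inverse demand is MR = 294 − 4Q.
The marginal product is MP_L = 5.
A monopolist hires until marginal revenue product equals the wage: MR·MP_L = w.
(294 − 20L)·5 = 70, so L = 14.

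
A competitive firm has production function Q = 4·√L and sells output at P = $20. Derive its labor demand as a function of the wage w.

L(w) = 1600/w²

MP_L = (1/2)·4·L^(-1/2) = 2·L^(-1/2).
Setting P·MP_L = w: 40·L^(-1/2) = w.
Solving for L: L^(-1/2) = w/40, so L = (40/w)^(2).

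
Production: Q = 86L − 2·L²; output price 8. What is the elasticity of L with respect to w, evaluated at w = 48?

ε = -0.075

From P·MP_L = w with MP_L = 86 − 4L, labor demand is L(w) = (86 − w/8)/4.
dL/dw = −1/(32) = -0.03125.
At w = 48, L = 20, so ε = (dL/dw)·(w/L) = (-0.03125)·(48/20) = -0.075.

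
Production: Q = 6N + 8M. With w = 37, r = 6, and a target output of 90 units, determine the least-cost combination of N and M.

N* = 0, M* = 11.25

The inputs are perfect substitutes, so the firm uses whichever has the lower cost per unit of output.
Cost per unit of output via N is w/6 = 37/6; via M it is r/8 = 0.75. M is cheaper.
Producing Q = 90 with M alone: N = 0, M = 11.25.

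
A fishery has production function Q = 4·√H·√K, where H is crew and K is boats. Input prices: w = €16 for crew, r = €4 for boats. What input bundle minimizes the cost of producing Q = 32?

Cost minimization requires the marginal rate of technical substitution to equal the input-price ratio: MP_H/MP_K = w/r.
Here MP_H/MP_K = (1/2)·(K/H)/(1/2) = (K/H). Setting this equal to 16/4 = 4 gives K = 4H.
Substituting into Q = 32: 4·H^(1/2)·(4H)^(1/2) = 32.
Solving, H = 4 and K = 16.

H* = 4, K* = 16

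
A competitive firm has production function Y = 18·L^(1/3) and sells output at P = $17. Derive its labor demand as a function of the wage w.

L(w) = (102/w)^(3/2)

MP_L = (1/3)·18·L^(-2/3) = 6·L^(-2/3).
Setting P·MP_L = w: 102·L^(-2/3) = w.
Solving for L: L^(-2/3) = w/102, so L = (102/w)^(3/2).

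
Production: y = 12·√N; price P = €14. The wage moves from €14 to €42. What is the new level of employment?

N* = 4

From P·MP_N = w with MP_N = 6·N^(-1/2), the labor demand is N(w) = (84/w)^(2).
At w = 14: N = 36. At w = 42: N = 4.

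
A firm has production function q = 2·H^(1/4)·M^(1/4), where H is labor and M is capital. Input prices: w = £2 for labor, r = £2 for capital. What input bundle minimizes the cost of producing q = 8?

Cost minimization requires the marginal rate of technical substitution to equal the input-price ratio: MP_H/MP_M = w/r.
Here MP_H/MP_M = (1/4)·(M/H)/(1/4) = (M/H). Setting this equal to 2/2 = 1 gives M = H.
Substituting into q = 8: 2·H^(1/4)·(H)^(1/4) = 8.
Solving, H = 16 and M = 16.

H* = 16, M* = 16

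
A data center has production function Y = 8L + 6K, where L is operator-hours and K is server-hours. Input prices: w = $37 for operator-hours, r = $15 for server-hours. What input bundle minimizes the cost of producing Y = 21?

L* = 0, K* = 3.5

The inputs are perfect substitutes, so the firm uses whichever has the lower cost per unit of output.
Cost per unit of output via L is w/8 = 4.625; via K it is r/6 = 2.5. K is cheaper.
Producing Y = 21 with K alone: L = 0, K = 3.5.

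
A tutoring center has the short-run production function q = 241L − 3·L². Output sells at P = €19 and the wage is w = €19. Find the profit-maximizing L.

The marginal product of L is MP_L = 241 − 6L.
A price-taking firm hires until the value of the marginal product equals the wage: P·MP_L = w, so 19·(241 − 6L) = 19.
Then 241 − 6L = 1, giving L = 40.

L* = 40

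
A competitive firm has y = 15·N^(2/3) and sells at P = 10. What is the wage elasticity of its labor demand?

ε = -3

MP_N = (2/3)·15·N^(-1/3), so P·MP_N = w gives 100·N^(-1/3) = w.
Solving, N(w) = (100/w)^(3). This is a constant-elasticity form: N ∝ w^(−3), so ε = −3.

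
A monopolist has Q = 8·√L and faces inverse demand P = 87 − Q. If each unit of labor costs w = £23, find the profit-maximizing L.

Marginal revenue from the inverse demand is MR = 87 − 2Q.
The marginal product is MP_L = 4·L^(-1/2).
A monopolist hires until marginal revenue product equals the wage: MR·MP_L = w.
At L, Q = 8·√L. Substituting and solving: (87 − 16·√L)·4·L^(-1/2) = 23 gives L = 16.

L* = 16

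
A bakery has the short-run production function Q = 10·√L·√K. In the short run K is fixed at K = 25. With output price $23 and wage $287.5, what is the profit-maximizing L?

L* = 4

With K = 25, MP_L = (1/2)·10·L^(-1/2)·25^(1/2) = 25·L^(-1/2).
Profit maximization for a price taker requires P·MP_L = w: 23·25·L^(-1/2) = 287.5.
So L^(-1/2) = 0.5, which gives L = 4.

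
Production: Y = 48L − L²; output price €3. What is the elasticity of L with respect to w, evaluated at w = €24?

From P·MP_L = w with MP_L = 48 − 2L, labor demand is L(w) = (48 − w/3)/2.
dL/dw = −1/(6) = -1/6.
At w = 24, L = 20, so ε = (dL/dw)·(w/L) = (-1/6)·(24/20) = -0.2.

ε = -0.2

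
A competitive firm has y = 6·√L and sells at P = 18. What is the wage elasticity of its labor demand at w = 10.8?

ε = -2

MP_L = (1/2)·6·L^(-1/2), so P·MP_L = w gives 54·L^(-1/2) = w.
Solving, L(w) = (54/w)^(2). This is a constant-elasticity form: L ∝ w^(−2), so ε = −2.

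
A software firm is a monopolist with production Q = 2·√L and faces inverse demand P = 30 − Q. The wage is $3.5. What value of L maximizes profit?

L* = 16

Marginal revenue from the inverse demand is MR = 30 − 2Q.
The marginal product is MP_L = L^(-1/2).
A monopolist hires until marginal revenue product equals the wage: MR·MP_L = w.
At L, Q = 2·√L. Substituting and solving: (30 − 4·√L)·L^(-1/2) = 3.5 gives L = 16.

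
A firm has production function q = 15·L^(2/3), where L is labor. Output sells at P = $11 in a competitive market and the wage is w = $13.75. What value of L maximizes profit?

MP_L = (2/3)·15·L^(-1/3) = 10·L^(-1/3).
Profit maximization for a price taker requires P·MP_L = w: 11·10·L^(-1/3) = 13.75.
So L^(-1/3) = 0.125, which gives L = 512.

L* = 512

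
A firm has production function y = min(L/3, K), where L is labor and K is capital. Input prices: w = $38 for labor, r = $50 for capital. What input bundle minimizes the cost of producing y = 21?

L* = 63, K* = 21

With a fixed-proportions technology, the cost-minimizing bundle uses no slack in either input: L/3 = K = y.
So L = 3·21 = 63 and K = 21.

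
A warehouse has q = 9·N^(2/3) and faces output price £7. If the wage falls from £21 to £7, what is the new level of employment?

N* = 216

From P·MP_N = w with MP_N = 6·N^(-1/3), the labor demand is N(w) = (42/w)^(3).
At w = 21: N = 8. At w = 7: N = 216.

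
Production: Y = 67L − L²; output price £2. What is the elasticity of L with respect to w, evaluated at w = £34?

From P·MP_L = w with MP_L = 67 − 2L, labor demand is L(w) = (67 − w/2)/2.
dL/dw = −1/(4) = -0.25.
At w = 34, L = 25, so ε = (dL/dw)·(w/L) = (-0.25)·(34/25) = -0.34.

ε = -0.34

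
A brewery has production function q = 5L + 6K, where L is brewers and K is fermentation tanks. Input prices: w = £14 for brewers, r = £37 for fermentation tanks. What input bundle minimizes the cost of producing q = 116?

L* = 23.2, K* = 0

The inputs are perfect substitutes, so the firm uses whichever has the lower cost per unit of output.
Cost per unit of output via L is w/5 = 2.8; via K it is r/6 = 37/6. L is cheaper.
Producing q = 116 with L alone: L = 23.2, K = 0.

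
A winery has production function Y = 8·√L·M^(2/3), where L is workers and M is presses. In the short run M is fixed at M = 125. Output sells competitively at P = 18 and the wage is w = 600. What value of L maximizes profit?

L* = 9

With M = 125, MP_L = (1/2)·8·L^(-1/2)·125^(2/3) = 100·L^(-1/2).
Profit maximization for a price taker requires P·MP_L = w: 18·100·L^(-1/2) = 600.
So L^(-1/2) = 1/3, which gives L = 9.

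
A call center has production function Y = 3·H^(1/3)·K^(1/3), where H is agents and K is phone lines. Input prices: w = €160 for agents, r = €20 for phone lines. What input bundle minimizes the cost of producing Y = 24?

H* = 8, K* = 64

Cost minimization requires the marginal rate of technical substitution to equal the input-price ratio: MP_H/MP_K = w/r.
Here MP_H/MP_K = (1/3)·(K/H)/(1/3) = (K/H). Setting this equal to 160/20 = 8 gives K = 8H.
Substituting into Y = 24: 3·H^(1/3)·(8H)^(1/3) = 24.
Solving, H = 8 and K = 64.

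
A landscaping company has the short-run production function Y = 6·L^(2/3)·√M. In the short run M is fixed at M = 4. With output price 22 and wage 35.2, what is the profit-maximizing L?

With M = 4, MP_L = (2/3)·6·L^(-1/3)·4^(1/2) = 8·L^(-1/3).
Profit maximization for a price taker requires P·MP_L = w: 22·8·L^(-1/3) = 35.2.
So L^(-1/3) = 0.2, which gives L = 125.

L* = 125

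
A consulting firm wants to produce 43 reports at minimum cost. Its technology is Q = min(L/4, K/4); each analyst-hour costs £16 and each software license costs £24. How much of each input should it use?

With a fixed-proportions technology, the cost-minimizing bundle uses no slack in either input: L/4 = K/4 = Q.
So L = 4·43 = 172 and K = 4·43 = 172.

L* = 172, K* = 172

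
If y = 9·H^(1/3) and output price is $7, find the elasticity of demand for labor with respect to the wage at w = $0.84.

ε = -1.5

MP_H = (1/3)·9·H^(-2/3), so P·MP_H = w gives 21·H^(-2/3) = w.
Solving, H(w) = (21/w)^(3/2). This is a constant-elasticity form: H ∝ w^(−3/2), so ε = −3/2.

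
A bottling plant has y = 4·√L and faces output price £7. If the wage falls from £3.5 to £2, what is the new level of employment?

L* = 49

From P·MP_L = w with MP_L = 2·L^(-1/2), the labor demand is L(w) = (14/w)^(2).
At w = 3.5: L = 16. At w = 2: L = 49.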